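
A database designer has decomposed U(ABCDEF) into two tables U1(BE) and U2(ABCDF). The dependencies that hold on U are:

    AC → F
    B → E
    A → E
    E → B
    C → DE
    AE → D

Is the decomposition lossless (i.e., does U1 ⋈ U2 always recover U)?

Yes

Common attributes: U1 ∩ U2 = {B}.
Closure of {B}: B → E applies, adding E. So (B)⁺ = {BE}.
This closure contains every attribute of U1, so U1 ∩ U2 → U1. The join is lossless.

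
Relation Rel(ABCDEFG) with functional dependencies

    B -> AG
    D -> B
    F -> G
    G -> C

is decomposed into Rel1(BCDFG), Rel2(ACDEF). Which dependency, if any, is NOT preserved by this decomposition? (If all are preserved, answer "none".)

Check B → AG: no single fragment contains all of {ABG}, and the restricted closure of {B} across the fragments never reaches {AG}.
D → B is preserved.
F → G is preserved.
G → C is preserved.

B -> AG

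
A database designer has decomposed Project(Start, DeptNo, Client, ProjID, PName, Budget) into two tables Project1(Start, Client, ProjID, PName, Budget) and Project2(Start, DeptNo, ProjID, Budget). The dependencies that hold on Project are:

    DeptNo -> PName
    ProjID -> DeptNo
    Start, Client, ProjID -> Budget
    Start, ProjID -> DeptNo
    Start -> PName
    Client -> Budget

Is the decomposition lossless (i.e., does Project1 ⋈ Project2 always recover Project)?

Yes

Common attributes: Project1 ∩ Project2 = {Start, ProjID, Budget}.
Closure of {Start, ProjID, Budget}: ProjID → DeptNo applies, adding DeptNo; Start → PName applies, adding PName. So (Start, ProjID, Budget)⁺ = {Start, DeptNo, ProjID, PName, Budget}.
This closure contains every attribute of Project2, so Project1 ∩ Project2 → Project2. The join is lossless.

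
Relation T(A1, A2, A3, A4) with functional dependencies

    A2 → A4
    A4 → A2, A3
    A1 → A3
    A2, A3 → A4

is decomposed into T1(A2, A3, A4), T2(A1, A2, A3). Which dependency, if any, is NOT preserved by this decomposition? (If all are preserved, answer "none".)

none

A2 → A4 lies within T1.
A4 → A2, A3 lies within T1.
A1 → A3 lies within T2.
A2, A3 → A4 lies within T1.
Every dependency is enforceable on the fragments, so the decomposition is dependency-preserving.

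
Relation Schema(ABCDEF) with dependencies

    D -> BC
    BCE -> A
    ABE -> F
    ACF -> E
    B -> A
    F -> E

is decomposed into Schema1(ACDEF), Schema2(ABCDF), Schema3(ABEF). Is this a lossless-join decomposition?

Chase test. Columns are ABCDEF; row i has aⱼ where attribute j ∈ Schemai, else bᵢⱼ.
Initial tableau (one row per fragment):
  row 1: a1 b12 a3 a4 a5 a6
  row 2: a1 a2 a3 a4 b25 a6
  row 3: a1 a2 b33 b34 a5 a6
Rows 1 and 2 agree on D; apply D→BC and equate their BC entries.
Rows 1 and 2 agree on ACF; apply ACF→E and equate their E entries.
Row 1 is now all distinguished symbols — the join is lossless.

Yes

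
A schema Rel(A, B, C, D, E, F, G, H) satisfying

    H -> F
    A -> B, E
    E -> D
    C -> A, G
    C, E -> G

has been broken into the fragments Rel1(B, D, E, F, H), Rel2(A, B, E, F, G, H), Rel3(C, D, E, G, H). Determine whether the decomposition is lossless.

No

Chase test. Columns are A, B, C, D, E, F, G, H; row i has aⱼ where attribute j ∈ Reli, else bᵢⱼ.
Initial tableau (one row per fragment):
  row 1: b11 a2 b13 a4 a5 a6 b17 a8
  row 2: a1 a2 b23 b24 a5 a6 a7 a8
  row 3: b31 b32 a3 a4 a5 b36 a7 a8
Rows 1 and 3 agree on H; apply H→F and equate their F entries.
Rows 1 and 2 agree on E; apply E→D and equate their D entries.
No row becomes fully distinguished — the join is lossy.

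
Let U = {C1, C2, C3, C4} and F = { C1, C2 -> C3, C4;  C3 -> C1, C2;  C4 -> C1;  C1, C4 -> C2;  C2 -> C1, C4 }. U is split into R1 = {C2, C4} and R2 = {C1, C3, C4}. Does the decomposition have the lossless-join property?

Yes

Common attributes: R1 ∩ R2 = {C4}.
Closure of {C4}: C4 → C1 applies, adding C1; C1, C4 → C2 applies, adding C2; C1, C2 → C3, C4 applies, adding C3. So (C4)⁺ = {C1, C2, C3, C4}.
This closure contains every attribute of R1, so R1 ∩ R2 → R1. The join is lossless.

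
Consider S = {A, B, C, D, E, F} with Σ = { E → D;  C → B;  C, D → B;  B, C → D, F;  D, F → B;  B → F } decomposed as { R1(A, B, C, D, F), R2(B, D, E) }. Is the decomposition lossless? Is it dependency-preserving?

lossy but dependency-preserving

Lossless test: (B, D)⁺ = {B, D, F}, which is a superkey of neither fragment — lossy.
Dependency preservation: every FD's attributes lie within a single fragment, so each can be enforced locally — preserved.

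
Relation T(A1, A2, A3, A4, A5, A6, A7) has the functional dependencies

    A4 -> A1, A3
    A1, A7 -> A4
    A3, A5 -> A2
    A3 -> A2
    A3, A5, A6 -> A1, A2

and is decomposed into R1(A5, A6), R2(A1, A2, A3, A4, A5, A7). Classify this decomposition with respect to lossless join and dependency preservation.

Lossless test: (A5)⁺ = {A5}, which is a superkey of neither fragment — lossy.
Dependency preservation: the restricted closure of {A3, A5, A6} across the fragments never reaches {A1, A2}, so A3, A5, A6 → A1, A2 cannot be enforced without a join — not preserved.

lossy and not dependency-preserving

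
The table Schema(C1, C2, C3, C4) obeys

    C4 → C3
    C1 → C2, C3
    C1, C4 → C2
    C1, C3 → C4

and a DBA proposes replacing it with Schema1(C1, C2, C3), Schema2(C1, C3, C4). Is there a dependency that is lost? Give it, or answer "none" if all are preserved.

C4 → C3 lies within Schema2.
C1 → C2, C3 lies within Schema1.
C1, C4 → C2: restricted closure across fragments reaches C2.
C1, C3 → C4 lies within Schema2.
Every dependency is enforceable on the fragments, so the decomposition is dependency-preserving.

none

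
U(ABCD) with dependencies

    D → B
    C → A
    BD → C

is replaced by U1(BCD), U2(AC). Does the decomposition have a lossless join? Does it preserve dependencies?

Lossless test: (C)⁺ = {AC}, which contains all of one fragment — lossless.
Dependency preservation: every FD's attributes lie within a single fragment, so each can be enforced locally — preserved.

lossless and dependency-preserving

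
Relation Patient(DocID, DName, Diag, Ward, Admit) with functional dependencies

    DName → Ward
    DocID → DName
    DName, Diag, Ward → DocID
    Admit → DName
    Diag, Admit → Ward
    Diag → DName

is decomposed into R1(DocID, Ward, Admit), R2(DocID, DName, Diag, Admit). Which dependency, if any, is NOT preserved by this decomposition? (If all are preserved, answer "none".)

Check DName → Ward: no single fragment contains all of {DName, Ward}, and the restricted closure of {DName} across the fragments never reaches {Ward}.
DocID → DName is preserved.
DName, Diag, Ward → DocID is preserved.
Admit → DName is preserved.
Diag, Admit → Ward is preserved.
Diag → DName is preserved.

DName → Ward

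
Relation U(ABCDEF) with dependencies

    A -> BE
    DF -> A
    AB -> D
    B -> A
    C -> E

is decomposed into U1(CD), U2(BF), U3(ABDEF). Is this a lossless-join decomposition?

Chase test. Columns are ABCDEF; row i has aⱼ where attribute j ∈ Ui, else bᵢⱼ.
Initial tableau (one row per fragment):
  row 1: b11 b12 a3 a4 b15 b16
  row 2: b21 a2 b23 b24 b25 a6
  row 3: a1 a2 b33 a4 a5 a6
Rows 2 and 3 agree on B; apply B→A and equate their A entries.
Rows 2 and 3 agree on A; apply A→BE and equate their BE entries.
Rows 2 and 3 agree on AB; apply AB→D and equate their D entries.
No row becomes fully distinguished — the join is lossy.

No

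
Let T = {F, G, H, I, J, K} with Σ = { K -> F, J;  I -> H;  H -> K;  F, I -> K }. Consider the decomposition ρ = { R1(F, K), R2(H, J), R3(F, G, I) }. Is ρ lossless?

Chase test. Columns are F, G, H, I, J, K; row i has aⱼ where attribute j ∈ Ri, else bᵢⱼ.
Initial tableau (one row per fragment):
  row 1: a1 b12 b13 b14 b15 a6
  row 2: b21 b22 a3 b24 a5 b26
  row 3: a1 a2 b33 a4 b35 b36
No row becomes fully distinguished — the join is lossy.

No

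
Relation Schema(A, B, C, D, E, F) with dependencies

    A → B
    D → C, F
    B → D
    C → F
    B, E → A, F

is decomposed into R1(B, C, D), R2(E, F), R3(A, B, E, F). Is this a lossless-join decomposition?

Yes

Chase test. Columns are A, B, C, D, E, F; row i has aⱼ where attribute j ∈ Ri, else bᵢⱼ.
Initial tableau (one row per fragment):
  row 1: b11 a2 a3 a4 b15 b16
  row 2: b21 b22 b23 b24 a5 a6
  row 3: a1 a2 b33 b34 a5 a6
Rows 1 and 3 agree on B; apply B→D and equate their D entries.
Rows 1 and 3 agree on D; apply D→C, F and equate their C, F entries.
Row 3 is now all distinguished symbols — the join is lossless.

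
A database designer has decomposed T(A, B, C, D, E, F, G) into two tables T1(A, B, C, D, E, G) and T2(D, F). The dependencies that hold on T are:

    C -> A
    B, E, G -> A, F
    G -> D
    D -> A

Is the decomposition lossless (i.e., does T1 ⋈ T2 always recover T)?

No

Common attributes: T1 ∩ T2 = {D}.
Closure of {D}: D → A applies, adding A. So (D)⁺ = {A, D}.
The closure contains neither all of T1 = {A, B, C, D, E, G} nor all of T2 = {D, F}, so the common attributes are not a superkey of either fragment. The join is lossy.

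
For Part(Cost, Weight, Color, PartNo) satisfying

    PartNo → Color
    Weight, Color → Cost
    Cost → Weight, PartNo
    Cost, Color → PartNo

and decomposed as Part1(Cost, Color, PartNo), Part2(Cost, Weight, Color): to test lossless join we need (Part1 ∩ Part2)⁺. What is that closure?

Part1 ∩ Part2 = {Cost, Color}.
Cost → Weight, PartNo applies, adding Weight, PartNo
Closure: {Cost, Weight, Color, PartNo}.

Cost, Weight, Color, PartNo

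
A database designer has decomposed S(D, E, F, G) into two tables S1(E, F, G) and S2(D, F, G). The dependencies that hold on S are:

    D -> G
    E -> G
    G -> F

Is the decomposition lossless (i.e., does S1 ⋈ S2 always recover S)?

Common attributes: S1 ∩ S2 = {F, G}.
No dependency enlarges {F, G}, so (F, G)⁺ = {F, G}.
The closure contains neither all of S1 = {E, F, G} nor all of S2 = {D, F, G}, so the common attributes are not a superkey of either fragment. The join is lossy.

No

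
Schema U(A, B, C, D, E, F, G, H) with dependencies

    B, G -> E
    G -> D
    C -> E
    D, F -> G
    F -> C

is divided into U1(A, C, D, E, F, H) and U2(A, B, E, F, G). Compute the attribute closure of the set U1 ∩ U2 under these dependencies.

U1 ∩ U2 = {A, E, F}.
F → C applies, adding C
Closure: {A, C, E, F}.

A, C, E, F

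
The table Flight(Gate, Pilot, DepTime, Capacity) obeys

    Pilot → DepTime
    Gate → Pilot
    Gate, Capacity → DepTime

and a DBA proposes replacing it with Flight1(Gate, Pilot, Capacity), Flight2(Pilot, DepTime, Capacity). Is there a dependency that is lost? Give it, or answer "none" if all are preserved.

none

Pilot → DepTime lies within Flight2.
Gate → Pilot lies within Flight1.
Gate, Capacity → DepTime: restricted closure across fragments reaches DepTime.
Every dependency is enforceable on the fragments, so the decomposition is dependency-preserving.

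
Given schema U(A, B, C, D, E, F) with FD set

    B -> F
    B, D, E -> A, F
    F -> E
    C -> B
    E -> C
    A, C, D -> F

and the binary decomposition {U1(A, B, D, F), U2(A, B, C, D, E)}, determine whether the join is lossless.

Common attributes: U1 ∩ U2 = {A, B, D}.
Closure of {A, B, D}: B → F applies, adding F; F → E applies, adding E; E → C applies, adding C. So (A, B, D)⁺ = {A, B, C, D, E, F}.
This closure contains every attribute of U1, so U1 ∩ U2 → U1. The join is lossless.

Yes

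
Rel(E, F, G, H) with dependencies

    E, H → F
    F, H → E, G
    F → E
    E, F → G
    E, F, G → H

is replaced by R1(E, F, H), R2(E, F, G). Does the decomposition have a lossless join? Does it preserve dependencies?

lossless and dependency-preserving

Lossless test: (E, F)⁺ = {E, F, G, H}, which contains all of one fragment — lossless.
Dependency preservation: F, H → E, G; E, F, G → H are not contained in any single fragment, but the restricted closure of each left-hand side across the fragments still reaches the right-hand side; the remaining FDs each lie inside some fragment. All dependencies are preserved.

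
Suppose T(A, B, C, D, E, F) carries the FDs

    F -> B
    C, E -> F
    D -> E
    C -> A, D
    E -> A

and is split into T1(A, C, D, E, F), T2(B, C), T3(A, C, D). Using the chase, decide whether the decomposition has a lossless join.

Yes

Chase test. Columns are A, B, C, D, E, F; row i has aⱼ where attribute j ∈ Ti, else bᵢⱼ.
Initial tableau (one row per fragment):
  row 1: a1 b12 a3 a4 a5 a6
  row 2: b21 a2 a3 b24 b25 b26
  row 3: a1 b32 a3 a4 b35 b36
Rows 1 and 3 agree on D; apply D→E and equate their E entries.
Rows 1 and 2 agree on C; apply C→A, D and equate their A, D entries.
Rows 1 and 3 agree on C, E; apply C, E→F and equate their F entries.
Rows 1 and 2 agree on D; apply D→E and equate their E entries.
Rows 1 and 3 agree on F; apply F→B and equate their B entries.
Rows 1 and 2 agree on C, E; apply C, E→F and equate their F entries.
Rows 1 and 2 agree on F; apply F→B and equate their B entries.
Row 1 is now all distinguished symbols — the join is lossless.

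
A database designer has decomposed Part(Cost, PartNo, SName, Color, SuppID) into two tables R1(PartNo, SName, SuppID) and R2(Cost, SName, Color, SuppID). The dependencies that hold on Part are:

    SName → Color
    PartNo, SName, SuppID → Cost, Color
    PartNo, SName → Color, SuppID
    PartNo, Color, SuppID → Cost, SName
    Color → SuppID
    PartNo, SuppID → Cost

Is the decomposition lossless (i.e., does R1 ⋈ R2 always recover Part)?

No

Common attributes: R1 ∩ R2 = {SName, SuppID}.
Closure of {SName, SuppID}: SName → Color applies, adding Color. So (SName, SuppID)⁺ = {SName, Color, SuppID}.
The closure contains neither all of R1 = {PartNo, SName, SuppID} nor all of R2 = {Cost, SName, Color, SuppID}, so the common attributes are not a superkey of either fragment. The join is lossy.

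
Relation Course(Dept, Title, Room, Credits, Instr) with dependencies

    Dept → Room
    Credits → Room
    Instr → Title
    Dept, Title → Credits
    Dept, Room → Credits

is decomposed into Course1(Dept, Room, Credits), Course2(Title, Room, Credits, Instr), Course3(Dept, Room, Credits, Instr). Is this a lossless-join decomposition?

Yes

Chase test. Columns are Dept, Title, Room, Credits, Instr; row i has aⱼ where attribute j ∈ Coursei, else bᵢⱼ.
Initial tableau (one row per fragment):
  row 1: a1 b12 a3 a4 b15
  row 2: b21 a2 a3 a4 a5
  row 3: a1 b32 a3 a4 a5
Rows 2 and 3 agree on Instr; apply Instr→Title and equate their Title entries.
Row 3 is now all distinguished symbols — the join is lossless.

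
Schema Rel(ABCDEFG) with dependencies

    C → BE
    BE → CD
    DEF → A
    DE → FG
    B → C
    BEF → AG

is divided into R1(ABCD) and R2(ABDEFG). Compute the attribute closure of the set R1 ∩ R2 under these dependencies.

ABCDEFG

R1 ∩ R2 = {ABD}.
B → C applies, adding C
C → BE applies, adding E
DE → FG applies, adding FG
Closure: {ABCDEFG}.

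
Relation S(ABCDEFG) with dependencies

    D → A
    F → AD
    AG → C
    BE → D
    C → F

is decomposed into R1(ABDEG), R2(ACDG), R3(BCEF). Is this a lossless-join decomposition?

Yes

Chase test. Columns are ABCDEFG; row i has aⱼ where attribute j ∈ Ri, else bᵢⱼ.
Initial tableau (one row per fragment):
  row 1: a1 a2 b13 a4 a5 b16 a7
  row 2: a1 b22 a3 a4 b25 b26 a7
  row 3: b31 a2 a3 b34 a5 a6 b37
Rows 1 and 2 agree on AG; apply AG→C and equate their C entries.
Rows 1 and 3 agree on BE; apply BE→D and equate their D entries.
Rows 1 and 2 agree on C; apply C→F and equate their F entries.
Rows 1 and 3 agree on C; apply C→F and equate their F entries.
Rows 1 and 3 agree on D; apply D→A and equate their A entries.
Row 1 is now all distinguished symbols — the join is lossless.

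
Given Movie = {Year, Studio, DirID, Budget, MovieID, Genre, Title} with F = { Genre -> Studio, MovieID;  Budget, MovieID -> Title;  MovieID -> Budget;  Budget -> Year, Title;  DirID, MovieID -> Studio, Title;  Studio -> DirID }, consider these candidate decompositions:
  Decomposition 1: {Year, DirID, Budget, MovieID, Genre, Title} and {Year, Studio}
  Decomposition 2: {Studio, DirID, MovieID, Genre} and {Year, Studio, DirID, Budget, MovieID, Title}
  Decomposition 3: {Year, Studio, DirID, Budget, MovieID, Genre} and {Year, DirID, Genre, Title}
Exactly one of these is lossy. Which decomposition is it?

Decomposition 1: common = {Year}, closure = {Year} → lossy.
Decomposition 2: common = {Studio, DirID, MovieID}, closure = {Year, Studio, DirID, Budget, MovieID, Title} → lossless.
Decomposition 3: common = {Year, DirID, Genre}, closure = {Year, Studio, DirID, Budget, MovieID, Genre, Title} → lossless.

Decomposition 1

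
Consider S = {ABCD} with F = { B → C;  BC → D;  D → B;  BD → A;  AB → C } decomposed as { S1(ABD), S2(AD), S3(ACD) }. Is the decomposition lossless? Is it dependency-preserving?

lossless and dependency-preserving

Lossless test (chase): Rows 1 and 2 agree on D; apply D→B and equate their B entries. Rows 1 and 3 agree on D; apply D→B and equate their B entries. Rows 1 and 2 agree on AB; apply AB→C and equate their C entries. Rows 1 and 3 agree on AB; apply AB→C and equate their C entries. Row 1 is now all distinguished symbols — the join is lossless.
Dependency preservation: B → C; BC → D; AB → C are not contained in any single fragment, but the restricted closure of each left-hand side across the fragments still reaches the right-hand side; the remaining FDs each lie inside some fragment. All dependencies are preserved.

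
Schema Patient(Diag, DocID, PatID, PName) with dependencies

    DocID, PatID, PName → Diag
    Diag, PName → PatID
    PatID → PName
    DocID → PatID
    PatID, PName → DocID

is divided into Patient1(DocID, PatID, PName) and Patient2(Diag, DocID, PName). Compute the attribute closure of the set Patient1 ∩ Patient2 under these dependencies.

Patient1 ∩ Patient2 = {DocID, PName}.
DocID → PatID applies, adding PatID
DocID, PatID, PName → Diag applies, adding Diag
Closure: {Diag, DocID, PatID, PName}.

Diag, DocID, PatID, PName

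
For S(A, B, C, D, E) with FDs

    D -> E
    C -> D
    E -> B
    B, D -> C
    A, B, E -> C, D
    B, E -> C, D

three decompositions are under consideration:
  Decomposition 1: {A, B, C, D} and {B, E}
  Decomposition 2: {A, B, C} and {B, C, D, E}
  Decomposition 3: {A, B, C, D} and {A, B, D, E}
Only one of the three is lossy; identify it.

Decomposition 1

Decomposition 1: common = {B}, closure = {B} → lossy.
Decomposition 2: common = {B, C}, closure = {B, C, D, E} → lossless.
Decomposition 3: common = {A, B, D}, closure = {A, B, C, D, E} → lossless.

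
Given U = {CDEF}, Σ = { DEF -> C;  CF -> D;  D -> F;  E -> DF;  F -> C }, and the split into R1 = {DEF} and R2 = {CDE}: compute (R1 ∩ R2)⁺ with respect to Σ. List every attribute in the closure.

CDEF

R1 ∩ R2 = {DE}.
D → F applies, adding F
F → C applies, adding C
Closure: {CDEF}.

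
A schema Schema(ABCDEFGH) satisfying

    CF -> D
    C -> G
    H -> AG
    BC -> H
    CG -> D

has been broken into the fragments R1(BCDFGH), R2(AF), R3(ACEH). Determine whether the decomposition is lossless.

Chase test. Columns are ABCDEFGH; row i has aⱼ where attribute j ∈ Ri, else bᵢⱼ.
Initial tableau (one row per fragment):
  row 1: b11 a2 a3 a4 b15 a6 a7 a8
  row 2: a1 b22 b23 b24 b25 a6 b27 b28
  row 3: a1 b32 a3 b34 a5 b36 b37 a8
Rows 1 and 3 agree on C; apply C→G and equate their G entries.
Rows 1 and 3 agree on H; apply H→AG and equate their AG entries.
Rows 1 and 3 agree on CG; apply CG→D and equate their D entries.
No row becomes fully distinguished — the join is lossy.

No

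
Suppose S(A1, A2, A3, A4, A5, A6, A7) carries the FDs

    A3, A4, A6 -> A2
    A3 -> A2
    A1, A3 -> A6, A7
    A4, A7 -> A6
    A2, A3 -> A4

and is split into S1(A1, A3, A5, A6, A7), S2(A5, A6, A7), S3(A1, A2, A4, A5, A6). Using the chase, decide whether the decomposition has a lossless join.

Chase test. Columns are A1, A2, A3, A4, A5, A6, A7; row i has aⱼ where attribute j ∈ Si, else bᵢⱼ.
Initial tableau (one row per fragment):
  row 1: a1 b12 a3 b14 a5 a6 a7
  row 2: b21 b22 b23 b24 a5 a6 a7
  row 3: a1 a2 b33 a4 a5 a6 b37
No row becomes fully distinguished — the join is lossy.

No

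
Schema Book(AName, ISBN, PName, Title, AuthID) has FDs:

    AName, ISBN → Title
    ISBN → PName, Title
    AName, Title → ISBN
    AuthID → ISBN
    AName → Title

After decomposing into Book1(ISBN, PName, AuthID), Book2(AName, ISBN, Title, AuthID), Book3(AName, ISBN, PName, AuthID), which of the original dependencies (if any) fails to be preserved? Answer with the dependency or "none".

none

AName, ISBN → Title lies within Book2.
ISBN → PName, Title: restricted closure across fragments reaches PName, Title.
AName, Title → ISBN lies within Book2.
AuthID → ISBN lies within Book1.
AName → Title lies within Book2.
Every dependency is enforceable on the fragments, so the decomposition is dependency-preserving.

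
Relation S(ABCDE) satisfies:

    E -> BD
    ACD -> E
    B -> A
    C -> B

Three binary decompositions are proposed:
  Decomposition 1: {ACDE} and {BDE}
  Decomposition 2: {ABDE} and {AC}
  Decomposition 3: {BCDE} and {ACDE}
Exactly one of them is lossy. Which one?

Decomposition 1: common = {DE}, closure = {ABDE} → lossless.
Decomposition 2: common = {A}, closure = {A} → lossy.
Decomposition 3: common = {CDE}, closure = {ABCDE} → lossless.

Decomposition 2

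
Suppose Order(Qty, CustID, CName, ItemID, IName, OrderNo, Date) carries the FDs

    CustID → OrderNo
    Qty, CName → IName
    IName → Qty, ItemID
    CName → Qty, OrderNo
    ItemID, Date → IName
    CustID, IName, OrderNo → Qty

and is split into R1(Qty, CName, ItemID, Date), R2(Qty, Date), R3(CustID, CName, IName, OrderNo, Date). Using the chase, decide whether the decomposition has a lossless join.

Chase test. Columns are Qty, CustID, CName, ItemID, IName, OrderNo, Date; row i has aⱼ where attribute j ∈ Ri, else bᵢⱼ.
Initial tableau (one row per fragment):
  row 1: a1 b12 a3 a4 b15 b16 a7
  row 2: a1 b22 b23 b24 b25 b26 a7
  row 3: b31 a2 a3 b34 a5 a6 a7
Rows 1 and 3 agree on CName; apply CName→Qty, OrderNo and equate their Qty, OrderNo entries.
Rows 1 and 3 agree on Qty, CName; apply Qty, CName→IName and equate their IName entries.
Rows 1 and 3 agree on IName; apply IName→Qty, ItemID and equate their Qty, ItemID entries.
Row 3 is now all distinguished symbols — the join is lossless.

Yes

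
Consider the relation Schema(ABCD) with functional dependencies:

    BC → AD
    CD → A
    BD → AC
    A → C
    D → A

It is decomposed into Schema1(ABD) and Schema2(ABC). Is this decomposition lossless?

Common attributes: Schema1 ∩ Schema2 = {AB}.
Closure of {AB}: A → C applies, adding C; BC → AD applies, adding D. So (AB)⁺ = {ABCD}.
This closure contains every attribute of Schema1, so Schema1 ∩ Schema2 → Schema1. The join is lossless.

Yes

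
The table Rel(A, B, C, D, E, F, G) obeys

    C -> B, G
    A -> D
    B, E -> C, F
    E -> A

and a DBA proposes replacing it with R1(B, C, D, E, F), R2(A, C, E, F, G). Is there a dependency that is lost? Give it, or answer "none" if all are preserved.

Check A → D: no single fragment contains all of {A, D}, and the restricted closure of {A} across the fragments never reaches {D}.
C → B, G is preserved.
B, E → C, F is preserved.
E → A is preserved.

A -> D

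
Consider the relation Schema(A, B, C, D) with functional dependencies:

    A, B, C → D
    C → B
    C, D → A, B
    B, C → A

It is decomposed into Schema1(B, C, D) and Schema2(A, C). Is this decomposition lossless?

Yes

Common attributes: Schema1 ∩ Schema2 = {C}.
Closure of {C}: C → B applies, adding B; B, C → A applies, adding A; A, B, C → D applies, adding D. So (C)⁺ = {A, B, C, D}.
This closure contains every attribute of Schema1, so Schema1 ∩ Schema2 → Schema1. The join is lossless.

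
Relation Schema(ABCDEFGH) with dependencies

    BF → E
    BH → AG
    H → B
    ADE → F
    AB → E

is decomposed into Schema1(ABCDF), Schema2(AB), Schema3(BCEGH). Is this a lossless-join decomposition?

Chase test. Columns are ABCDEFGH; row i has aⱼ where attribute j ∈ Schemai, else bᵢⱼ.
Initial tableau (one row per fragment):
  row 1: a1 a2 a3 a4 b15 a6 b17 b18
  row 2: a1 a2 b23 b24 b25 b26 b27 b28
  row 3: b31 a2 a3 b34 a5 b36 a7 a8
Rows 1 and 2 agree on AB; apply AB→E and equate their E entries.
No row becomes fully distinguished — the join is lossy.

No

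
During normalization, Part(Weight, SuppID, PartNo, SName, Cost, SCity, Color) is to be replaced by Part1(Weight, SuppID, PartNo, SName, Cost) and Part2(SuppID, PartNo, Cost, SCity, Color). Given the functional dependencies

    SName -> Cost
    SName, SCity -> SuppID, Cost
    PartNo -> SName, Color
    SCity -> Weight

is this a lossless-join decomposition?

Common attributes: Part1 ∩ Part2 = {SuppID, PartNo, Cost}.
Closure of {SuppID, PartNo, Cost}: PartNo → SName, Color applies, adding SName, Color. So (SuppID, PartNo, Cost)⁺ = {SuppID, PartNo, SName, Cost, Color}.
The closure contains neither all of Part1 = {Weight, SuppID, PartNo, SName, Cost} nor all of Part2 = {SuppID, PartNo, Cost, SCity, Color}, so the common attributes are not a superkey of either fragment. The join is lossy.

No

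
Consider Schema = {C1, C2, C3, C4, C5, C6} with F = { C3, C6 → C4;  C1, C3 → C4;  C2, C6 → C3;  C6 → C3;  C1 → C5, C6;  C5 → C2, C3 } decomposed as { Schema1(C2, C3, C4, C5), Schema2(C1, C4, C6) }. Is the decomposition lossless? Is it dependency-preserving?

Lossless test: (C4)⁺ = {C4}, which is a superkey of neither fragment — lossy.
Dependency preservation: the restricted closure of {C2, C6} across the fragments never reaches {C3}, so C2, C6 → C3 cannot be enforced without a join — not preserved.

lossy and not dependency-preserving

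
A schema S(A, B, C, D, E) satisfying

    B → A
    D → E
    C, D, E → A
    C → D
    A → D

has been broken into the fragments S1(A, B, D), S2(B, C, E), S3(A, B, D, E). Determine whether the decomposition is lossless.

Chase test. Columns are A, B, C, D, E; row i has aⱼ where attribute j ∈ Si, else bᵢⱼ.
Initial tableau (one row per fragment):
  row 1: a1 a2 b13 a4 b15
  row 2: b21 a2 a3 b24 a5
  row 3: a1 a2 b33 a4 a5
Rows 1 and 2 agree on B; apply B→A and equate their A entries.
Rows 1 and 3 agree on D; apply D→E and equate their E entries.
Rows 1 and 2 agree on A; apply A→D and equate their D entries.
Row 2 is now all distinguished symbols — the join is lossless.

Yes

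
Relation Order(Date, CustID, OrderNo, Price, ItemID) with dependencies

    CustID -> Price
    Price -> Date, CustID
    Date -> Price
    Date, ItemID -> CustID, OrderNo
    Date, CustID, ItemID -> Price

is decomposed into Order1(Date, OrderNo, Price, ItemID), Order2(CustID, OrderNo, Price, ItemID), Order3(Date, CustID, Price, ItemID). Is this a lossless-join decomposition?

Yes

Chase test. Columns are Date, CustID, OrderNo, Price, ItemID; row i has aⱼ where attribute j ∈ Orderi, else bᵢⱼ.
Initial tableau (one row per fragment):
  row 1: a1 b12 a3 a4 a5
  row 2: b21 a2 a3 a4 a5
  row 3: a1 a2 b33 a4 a5
Rows 1 and 2 agree on Price; apply Price→Date, CustID and equate their Date, CustID entries.
Rows 1 and 3 agree on Date, ItemID; apply Date, ItemID→CustID, OrderNo and equate their CustID, OrderNo entries.
Row 1 is now all distinguished symbols — the join is lossless.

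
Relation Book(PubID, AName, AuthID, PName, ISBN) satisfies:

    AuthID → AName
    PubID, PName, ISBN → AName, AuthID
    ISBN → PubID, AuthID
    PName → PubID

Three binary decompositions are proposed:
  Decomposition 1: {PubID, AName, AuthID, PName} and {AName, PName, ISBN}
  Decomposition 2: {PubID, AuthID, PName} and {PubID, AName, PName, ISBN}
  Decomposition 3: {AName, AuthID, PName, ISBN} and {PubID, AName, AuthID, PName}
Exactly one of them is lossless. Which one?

Decomposition 1: common = {AName, PName}, closure = {PubID, AName, PName} → lossy.
Decomposition 2: common = {PubID, PName}, closure = {PubID, PName} → lossy.
Decomposition 3: common = {AName, AuthID, PName}, closure = {PubID, AName, AuthID, PName} → lossless.

Decomposition 3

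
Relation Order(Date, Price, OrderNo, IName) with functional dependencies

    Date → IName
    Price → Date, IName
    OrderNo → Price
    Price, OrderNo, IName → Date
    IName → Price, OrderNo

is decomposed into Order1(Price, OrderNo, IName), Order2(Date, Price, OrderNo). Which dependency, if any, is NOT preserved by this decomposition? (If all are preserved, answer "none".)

none

Date → IName: restricted closure across fragments reaches IName.
Price → Date, IName: restricted closure across fragments reaches Date, IName.
OrderNo → Price lies within Order1.
Price, OrderNo, IName → Date: restricted closure across fragments reaches Date.
IName → Price, OrderNo lies within Order1.
Every dependency is enforceable on the fragments, so the decomposition is dependency-preserving.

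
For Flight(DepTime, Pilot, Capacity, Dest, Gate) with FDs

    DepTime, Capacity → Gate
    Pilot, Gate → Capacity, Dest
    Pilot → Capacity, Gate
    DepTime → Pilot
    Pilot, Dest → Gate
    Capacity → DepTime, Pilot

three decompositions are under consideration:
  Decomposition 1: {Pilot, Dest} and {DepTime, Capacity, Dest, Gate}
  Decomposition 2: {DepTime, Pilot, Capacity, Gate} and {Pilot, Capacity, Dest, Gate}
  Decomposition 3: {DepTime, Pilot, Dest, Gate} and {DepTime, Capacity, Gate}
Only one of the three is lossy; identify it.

Decomposition 1

Decomposition 1: common = {Dest}, closure = {Dest} → lossy.
Decomposition 2: common = {Pilot, Capacity, Gate}, closure = {DepTime, Pilot, Capacity, Dest, Gate} → lossless.
Decomposition 3: common = {DepTime, Gate}, closure = {DepTime, Pilot, Capacity, Dest, Gate} → lossless.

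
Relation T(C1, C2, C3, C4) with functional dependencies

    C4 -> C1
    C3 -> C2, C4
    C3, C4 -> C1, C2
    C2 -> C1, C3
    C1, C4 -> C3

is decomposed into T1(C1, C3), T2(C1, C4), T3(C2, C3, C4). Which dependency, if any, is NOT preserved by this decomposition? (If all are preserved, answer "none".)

C4 → C1 lies within T2.
C3 → C2, C4 lies within T3.
C3, C4 → C1, C2: restricted closure across fragments reaches C1, C2.
C2 → C1, C3: restricted closure across fragments reaches C1, C3.
C1, C4 → C3: restricted closure across fragments reaches C3.
Every dependency is enforceable on the fragments, so the decomposition is dependency-preserving.

none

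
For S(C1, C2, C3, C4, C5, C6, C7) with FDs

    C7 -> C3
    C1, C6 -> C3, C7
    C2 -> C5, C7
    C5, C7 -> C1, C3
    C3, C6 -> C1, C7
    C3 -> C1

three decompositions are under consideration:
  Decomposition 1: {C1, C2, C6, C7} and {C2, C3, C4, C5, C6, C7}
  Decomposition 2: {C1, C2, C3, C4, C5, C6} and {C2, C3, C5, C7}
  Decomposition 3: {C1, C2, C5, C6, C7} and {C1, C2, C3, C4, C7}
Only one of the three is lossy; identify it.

Decomposition 3

Decomposition 1: common = {C2, C6, C7}, closure = {C1, C2, C3, C5, C6, C7} → lossless.
Decomposition 2: common = {C2, C3, C5}, closure = {C1, C2, C3, C5, C7} → lossless.
Decomposition 3: common = {C1, C2, C7}, closure = {C1, C2, C3, C5, C7} → lossy.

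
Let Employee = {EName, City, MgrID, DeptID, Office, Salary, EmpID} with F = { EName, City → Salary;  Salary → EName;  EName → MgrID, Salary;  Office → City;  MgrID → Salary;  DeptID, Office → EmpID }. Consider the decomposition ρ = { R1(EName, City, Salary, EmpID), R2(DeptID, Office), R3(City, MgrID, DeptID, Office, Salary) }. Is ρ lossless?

No

Chase test. Columns are EName, City, MgrID, DeptID, Office, Salary, EmpID; row i has aⱼ where attribute j ∈ Ri, else bᵢⱼ.
Initial tableau (one row per fragment):
  row 1: a1 a2 b13 b14 b15 a6 a7
  row 2: b21 b22 b23 a4 a5 b26 b27
  row 3: b31 a2 a3 a4 a5 a6 b37
Rows 1 and 3 agree on Salary; apply Salary→EName and equate their EName entries.
Rows 1 and 3 agree on EName; apply EName→MgrID, Salary and equate their MgrID, Salary entries.
Rows 2 and 3 agree on Office; apply Office→City and equate their City entries.
Rows 2 and 3 agree on DeptID, Office; apply DeptID, Office→EmpID and equate their EmpID entries.
No row becomes fully distinguished — the join is lossy.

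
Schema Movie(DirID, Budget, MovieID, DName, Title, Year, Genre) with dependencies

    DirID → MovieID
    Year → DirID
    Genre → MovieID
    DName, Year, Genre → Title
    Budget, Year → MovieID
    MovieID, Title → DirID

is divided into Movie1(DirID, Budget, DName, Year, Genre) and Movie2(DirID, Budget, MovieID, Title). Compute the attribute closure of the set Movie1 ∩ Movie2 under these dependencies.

DirID, Budget, MovieID

Movie1 ∩ Movie2 = {DirID, Budget}.
DirID → MovieID applies, adding MovieID
Closure: {DirID, Budget, MovieID}.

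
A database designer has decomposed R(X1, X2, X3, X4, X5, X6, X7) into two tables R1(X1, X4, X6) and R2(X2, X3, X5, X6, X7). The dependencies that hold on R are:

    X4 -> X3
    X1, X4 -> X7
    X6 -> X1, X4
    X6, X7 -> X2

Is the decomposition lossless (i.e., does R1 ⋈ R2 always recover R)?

Yes

Common attributes: R1 ∩ R2 = {X6}.
Closure of {X6}: X6 → X1, X4 applies, adding X1, X4; X4 → X3 applies, adding X3; X1, X4 → X7 applies, adding X7; X6, X7 → X2 applies, adding X2. So (X6)⁺ = {X1, X2, X3, X4, X6, X7}.
This closure contains every attribute of R1, so R1 ∩ R2 → R1. The join is lossless.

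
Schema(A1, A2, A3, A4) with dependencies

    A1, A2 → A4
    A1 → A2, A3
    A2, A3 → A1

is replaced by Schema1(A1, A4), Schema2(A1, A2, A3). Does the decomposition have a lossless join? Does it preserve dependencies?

Lossless test: (A1)⁺ = {A1, A2, A3, A4}, which contains all of one fragment — lossless.
Dependency preservation: A1, A2 → A4 is not contained in any single fragment, but the restricted closure of its left-hand side across the fragments still reaches the right-hand side; the remaining FDs each lie inside some fragment. All dependencies are preserved.

lossless and dependency-preserving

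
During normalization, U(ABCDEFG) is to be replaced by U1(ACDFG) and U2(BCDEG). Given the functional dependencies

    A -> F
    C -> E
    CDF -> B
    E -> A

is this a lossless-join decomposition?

Common attributes: U1 ∩ U2 = {CDG}.
Closure of {CDG}: C → E applies, adding E; E → A applies, adding A; A → F applies, adding F; CDF → B applies, adding B. So (CDG)⁺ = {ABCDEFG}.
This closure contains every attribute of U1, so U1 ∩ U2 → U1. The join is lossless.

Yes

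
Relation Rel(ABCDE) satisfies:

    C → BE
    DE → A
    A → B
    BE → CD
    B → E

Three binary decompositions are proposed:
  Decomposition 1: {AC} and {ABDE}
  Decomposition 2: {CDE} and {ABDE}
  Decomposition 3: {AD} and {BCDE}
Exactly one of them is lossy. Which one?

Decomposition 1: common = {A}, closure = {ABCDE} → lossless.
Decomposition 2: common = {DE}, closure = {ABCDE} → lossless.
Decomposition 3: common = {D}, closure = {D} → lossy.

Decomposition 3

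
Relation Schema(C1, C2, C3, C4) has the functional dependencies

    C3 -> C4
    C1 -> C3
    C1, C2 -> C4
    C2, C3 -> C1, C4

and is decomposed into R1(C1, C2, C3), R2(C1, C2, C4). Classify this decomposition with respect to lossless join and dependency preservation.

Lossless test: (C1, C2)⁺ = {C1, C2, C3, C4}, which contains all of one fragment — lossless.
Dependency preservation: the restricted closure of {C3} across the fragments never reaches {C4}, so C3 → C4 cannot be enforced without a join — not preserved.

lossless but not dependency-preserving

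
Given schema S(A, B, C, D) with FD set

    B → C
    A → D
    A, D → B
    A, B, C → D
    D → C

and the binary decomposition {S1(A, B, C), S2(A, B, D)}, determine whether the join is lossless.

Common attributes: S1 ∩ S2 = {A, B}.
Closure of {A, B}: B → C applies, adding C; A → D applies, adding D. So (A, B)⁺ = {A, B, C, D}.
This closure contains every attribute of S1, so S1 ∩ S2 → S1. The join is lossless.

Yes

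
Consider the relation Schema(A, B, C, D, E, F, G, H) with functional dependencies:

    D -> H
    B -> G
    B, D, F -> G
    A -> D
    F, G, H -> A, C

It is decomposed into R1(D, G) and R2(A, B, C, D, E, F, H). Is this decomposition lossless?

Common attributes: R1 ∩ R2 = {D}.
Closure of {D}: D → H applies, adding H. So (D)⁺ = {D, H}.
The closure contains neither all of R1 = {D, G} nor all of R2 = {A, B, C, D, E, F, H}, so the common attributes are not a superkey of either fragment. The join is lossy.

No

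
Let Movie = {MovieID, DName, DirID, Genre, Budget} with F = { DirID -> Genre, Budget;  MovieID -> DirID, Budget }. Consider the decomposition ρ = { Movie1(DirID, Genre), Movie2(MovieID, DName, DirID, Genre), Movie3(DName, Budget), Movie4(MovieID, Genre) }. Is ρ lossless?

Chase test. Columns are MovieID, DName, DirID, Genre, Budget; row i has aⱼ where attribute j ∈ Moviei, else bᵢⱼ.
Initial tableau (one row per fragment):
  row 1: b11 b12 a3 a4 b15
  row 2: a1 a2 a3 a4 b25
  row 3: b31 a2 b33 b34 a5
  row 4: a1 b42 b43 a4 b45
Rows 1 and 2 agree on DirID; apply DirID→Genre, Budget and equate their Genre, Budget entries.
Rows 2 and 4 agree on MovieID; apply MovieID→DirID, Budget and equate their DirID, Budget entries.
No row becomes fully distinguished — the join is lossy.

No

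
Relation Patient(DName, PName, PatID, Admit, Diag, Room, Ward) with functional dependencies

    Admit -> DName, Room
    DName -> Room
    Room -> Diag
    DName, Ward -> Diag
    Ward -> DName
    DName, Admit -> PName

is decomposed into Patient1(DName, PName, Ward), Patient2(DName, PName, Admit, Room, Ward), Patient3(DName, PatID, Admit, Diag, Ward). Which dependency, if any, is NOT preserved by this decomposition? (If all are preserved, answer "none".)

Room -> Diag

Check Room → Diag: no single fragment contains all of {Diag, Room}, and the restricted closure of {Room} across the fragments never reaches {Diag}.
Admit → DName, Room is preserved.
DName → Room is preserved.
DName, Ward → Diag is preserved.
Ward → DName is preserved.
DName, Admit → PName is preserved.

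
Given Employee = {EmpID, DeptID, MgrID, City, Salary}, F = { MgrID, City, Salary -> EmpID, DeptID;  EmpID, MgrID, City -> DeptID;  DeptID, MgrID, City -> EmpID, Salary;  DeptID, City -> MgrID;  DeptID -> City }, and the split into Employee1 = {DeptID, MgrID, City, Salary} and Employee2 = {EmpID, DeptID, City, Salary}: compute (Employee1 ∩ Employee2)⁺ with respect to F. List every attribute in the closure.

EmpID, DeptID, MgrID, City, Salary

Employee1 ∩ Employee2 = {DeptID, City, Salary}.
DeptID, City → MgrID applies, adding MgrID
MgrID, City, Salary → EmpID, DeptID applies, adding EmpID
Closure: {EmpID, DeptID, MgrID, City, Salary}.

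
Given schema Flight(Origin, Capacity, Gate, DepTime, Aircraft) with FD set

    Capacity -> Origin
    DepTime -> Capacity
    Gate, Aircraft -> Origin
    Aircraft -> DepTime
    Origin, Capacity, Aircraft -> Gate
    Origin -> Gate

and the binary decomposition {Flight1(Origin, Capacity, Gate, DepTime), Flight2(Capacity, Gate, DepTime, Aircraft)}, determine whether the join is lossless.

Yes

Common attributes: Flight1 ∩ Flight2 = {Capacity, Gate, DepTime}.
Closure of {Capacity, Gate, DepTime}: Capacity → Origin applies, adding Origin. So (Capacity, Gate, DepTime)⁺ = {Origin, Capacity, Gate, DepTime}.
This closure contains every attribute of Flight1, so Flight1 ∩ Flight2 → Flight1. The join is lossless.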